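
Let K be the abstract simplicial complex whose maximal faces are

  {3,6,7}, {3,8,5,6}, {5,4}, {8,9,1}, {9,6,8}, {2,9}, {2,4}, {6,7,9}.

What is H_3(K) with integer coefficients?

H_3 ≅ 0.

We work with the vertex ordering 1 < 2 < 3 < 4 < 5 < 6 < 7 < 8 < 9. The simplices of K, each written with vertices in increasing order, are:

  0-simplices (9): [1], [2], [3], [4], [5], [6], [7], [8], [9]
  1-simplices (16): [1,8], [1,9], [2,4], [2,9], [3,5], [3,6], [3,7], [3,8], [4,5], [5,6], [5,8], [6,7], [6,8], [6,9], [7,9], [8,9]
  2-simplices (8): [1,8,9], [3,5,6], [3,5,8], [3,6,7], [3,6,8], [5,6,8], [6,7,9], [6,8,9]
  3-simplices (1): [3,5,6,8]

giving chain groups C_0 ≅ Z^9, C_1 ≅ Z^16, C_2 ≅ Z^8, C_3 ≅ Z^1.

The boundary map ∂_1: C_1 → C_0 maps an edge to its endpoints' difference, ∂[p,q] = q − p.
As a 9×16 matrix over Z this has rank 8, with invariant factors (1,1,1,1,1,1,1,1).

Boundary ∂_2: C_2 → C_1 sends each 2-simplex [p,q,r] to [q,r] − [p,r] + [p,q]. For instance
  ∂[3,6,7] = [6,7] − [3,7] + [3,6],
  ∂[6,7,9] = [7,9] − [6,9] + [6,7].
This gives a 16×8 integer matrix of rank 7; reducing to Smith normal form yields diagonal entries (1,1,1,1,1,1,1).

∂_3: C_3 → C_2 sends each 3-simplex σ to the alternating sum Σ_i (−1)^i (σ with its i-th vertex removed). For instance
  ∂[3,5,6,8] = [5,6,8] − [3,6,8] + [3,5,8] − [3,5,6].
As a 8×1 matrix over Z this has rank 1, with invariant factors (1).

Now H_k = ker ∂_k / im ∂_{k+1}, so:

  H_3: rank ker ∂_3 − rank ∂_4 = (1 − 1) − 0 = 0, and there is no ∂_4, so H_3 = 0.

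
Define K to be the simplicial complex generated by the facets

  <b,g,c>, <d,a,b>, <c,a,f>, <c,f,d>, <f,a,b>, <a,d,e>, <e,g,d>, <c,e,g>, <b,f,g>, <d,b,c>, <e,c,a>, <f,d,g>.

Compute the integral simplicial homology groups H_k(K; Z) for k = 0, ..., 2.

We work with the vertex ordering a < b < c < d < e < f < g. The simplices of K, each written with vertices in increasing order, are:

  0-simplices (7): a, b, c, d, e, f, g
  1-simplices (18): ab, ac, ad, ae, af, bc, bd, bf, bg, cd, ce, cf, cg, de, df, dg, eg, fg
  2-simplices (12): abd, abf, ace, acf, ade, bcd, bcg, bfg, cdf, ceg, deg, dfg

giving chain groups C_0 ≅ Z^7, C_1 ≅ Z^18, C_2 ≅ Z^12.

The boundary map ∂_1: C_1 → C_0 sends each edge [p,q] (with p < q) to q − p. For instance
  ∂ac = c − a.
The resulting 7×18 matrix has rank 6, and its Smith normal form has invariant factors (1,1,1,1,1,1).

The boundary map ∂_2: C_2 → C_1 sends each 2-simplex [p,q,r] to [q,r] − [p,r] + [p,q]. For instance
  ∂cdf = df − cf + cd,
  ∂abf = bf − af + ab.
The 18×12 boundary matrix has rank 12 and Smith normal form diag(1,1,1,1,1,1,1,1,1,1,1,2).

From H_k ≅ ker(∂_k) / im(∂_{k+1}) we obtain:

  H_0: rank C_0 − rank ∂_1 = 7 − 6 = 1, and the invariant factors of ∂_1 are all 1, so H_0 = Z.
  H_1: rank ker ∂_1 − rank ∂_2 = (18 − 6) − 12 = 0, and ∂_2 has invariant factor 2 > 1, so H_1 = Z/2.
  H_2: rank ker ∂_2 − rank ∂_3 = (12 − 12) − 0 = 0, and there is no ∂_3, so H_2 = 0.

H_0 = Z,  H_1 = Z/2,  H_2 = 0.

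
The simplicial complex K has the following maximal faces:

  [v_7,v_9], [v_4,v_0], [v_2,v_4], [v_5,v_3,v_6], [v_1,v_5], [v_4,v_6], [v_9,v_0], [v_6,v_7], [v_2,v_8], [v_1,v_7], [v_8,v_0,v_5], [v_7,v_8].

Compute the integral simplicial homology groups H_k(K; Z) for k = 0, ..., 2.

Order the vertices as v_0 < v_1 < v_2 < v_3 < v_4 < v_5 < v_6 < v_7 < v_8 < v_9. Listing each simplex with vertices in this order, K has dimension 2 with simplices:

  0-simplices (10): [v_0], [v_1], [v_2], [v_3], [v_4], [v_5], [v_6], [v_7], [v_8], [v_9]
  1-simplices (16): (16 of them)
  2-simplices (2): [v_0,v_5,v_8], [v_3,v_5,v_6]

Hence C_0 ≅ Z^10, C_1 ≅ Z^16, C_2 ≅ Z^2.

The boundary map ∂_1: C_1 → C_0 maps an edge to its endpoints' difference, ∂[p,q] = q − p. For instance
  ∂[v_0,v_4] = [v_4] − [v_0].
This gives a 10×16 integer matrix of rank 9; reducing to Smith normal form yields diagonal entries (1,1,1,1,1,1,1,1,1).

∂_2: C_2 → C_1 acts by ∂[p,q,r] = [q,r] − [p,r] + [p,q]. For instance
  ∂[v_3,v_5,v_6] = [v_5,v_6] − [v_3,v_6] + [v_3,v_5],
  ∂[v_0,v_5,v_8] = [v_5,v_8] − [v_0,v_8] + [v_0,v_5].
The 16×2 boundary matrix has rank 2 and Smith normal form diag(1,1).

Reading off H_k = ker ∂_k / im ∂_{k+1}:

  H_0: rank C_0 − rank ∂_1 = 10 − 9 = 1, and the invariant factors of ∂_1 are all 1, so H_0 ≅ Z.
  H_1: rank ker ∂_1 − rank ∂_2 = (16 − 9) − 2 = 5, and the invariant factors of ∂_2 are all 1, so H_1 ≅ Z^5.
  H_2: rank ker ∂_2 − rank ∂_3 = (2 − 2) − 0 = 0, and there is no ∂_3, so H_2 ≅ 0.

H_0 = Z,  H_1 = Z^5,  H_2 = 0.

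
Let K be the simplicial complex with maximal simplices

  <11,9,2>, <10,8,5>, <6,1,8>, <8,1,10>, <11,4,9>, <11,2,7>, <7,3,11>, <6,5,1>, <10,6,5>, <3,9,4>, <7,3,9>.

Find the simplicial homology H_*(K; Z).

Fix the vertex order 1 < 2 < 3 < 4 < 5 < 6 < 7 < 8 < 9 < 10 < 11 and write every simplex with vertices in increasing order. Then dim K = 2 and the simplices of K are:

  0-simplices (11): [1], [2], [3], [4], [5], [6], [7], [8], [9], [10], [11]
  1-simplices (22): (22 of them)
  2-simplices (11): [1,5,6], [1,6,8], [1,8,10], [2,7,11], [2,9,11], [3,4,9], [3,7,9], [3,7,11], [4,9,11], [5,6,10], [5,8,10]

so the chain groups are C_0 ≅ Z^11, C_1 ≅ Z^22, C_2 ≅ Z^11.

Boundary ∂_1: C_1 → C_0 sends each edge [p,q] (with p < q) to q − p.
As a 11×22 matrix over Z this has rank 9, with invariant factors (1,1,1,1,1,1,1,1,1).

The boundary map ∂_2: C_2 → C_1 sends each 2-simplex [p,q,r] to [q,r] − [p,r] + [p,q]. For instance
  ∂[2,9,11] = [9,11] − [2,11] + [2,9],
  ∂[1,5,6] = [5,6] − [1,6] + [1,5].
The 22×11 boundary matrix has rank 11 and Smith normal form diag(1,1,1,1,1,1,1,1,1,1,1).

Now H_k = ker ∂_k / im ∂_{k+1}, so:

  H_0: rank C_0 − rank ∂_1 = 11 − 9 = 2, and the invariant factors of ∂_1 are all 1, so H_0 = Z^2.
  H_1: rank ker ∂_1 − rank ∂_2 = (22 − 9) − 11 = 2, and the invariant factors of ∂_2 are all 1, so H_1 = Z^2.
  H_2: rank ker ∂_2 − rank ∂_3 = (11 − 11) − 0 = 0, and there is no ∂_3, so H_2 = 0.

H_0 = Z^2,  H_1 = Z^2,  H_2 = 0.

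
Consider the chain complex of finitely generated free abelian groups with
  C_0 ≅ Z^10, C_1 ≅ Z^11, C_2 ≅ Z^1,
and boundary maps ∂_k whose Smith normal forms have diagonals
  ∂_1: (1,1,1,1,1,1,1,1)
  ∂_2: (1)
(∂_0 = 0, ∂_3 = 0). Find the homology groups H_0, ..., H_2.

H_0 ≅ Z^2,  H_1 ≅ Z^2,  H_2 = 0.

H_0: b_0 = 10 − 0 − 8 = 2; torsion from ∂_1 factors > 1: none. So H_0 ≅ Z^2.
H_1: b_1 = 11 − 8 − 1 = 2; torsion from ∂_2 factors > 1: none. So H_1 ≅ Z^2.
H_2: b_2 = 1 − 1 − 0 = 0; torsion from ∂_3 factors > 1: none. So H_2 ≅ 0.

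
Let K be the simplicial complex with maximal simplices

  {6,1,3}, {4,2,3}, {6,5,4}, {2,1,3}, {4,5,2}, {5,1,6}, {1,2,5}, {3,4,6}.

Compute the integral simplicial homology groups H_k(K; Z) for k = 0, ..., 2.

We work with the vertex ordering 1 < 2 < 3 < 4 < 5 < 6. The simplices of K, each written with vertices in increasing order, are:

  0-simplices (6): [1], [2], [3], [4], [5], [6]
  1-simplices (12): [1,2], [1,3], [1,5], [1,6], [2,3], [2,4], [2,5], [3,4], [3,6], [4,5], [4,6], [5,6]
  2-simplices (8): [1,2,3], [1,2,5], [1,3,6], [1,5,6], [2,3,4], [2,4,5], [3,4,6], [4,5,6]

giving chain groups C_0 ≅ Z^6, C_1 ≅ Z^12, C_2 ≅ Z^8.

∂_1: C_1 → C_0 maps an edge to its endpoints' difference, ∂[p,q] = q − p. For instance
  ∂[2,5] = [5] − [2].
As a 6×12 matrix over Z this has rank 5, with invariant factors (1,1,1,1,1).

The boundary map ∂_2: C_2 → C_1 sends each 2-simplex [p,q,r] to [q,r] − [p,r] + [p,q]. For instance
  ∂[1,2,5] = [2,5] − [1,5] + [1,2],
  ∂[1,2,3] = [2,3] − [1,3] + [1,2].
As a 12×8 matrix over Z this has rank 7, with invariant factors (1,1,1,1,1,1,1).

Now H_k = ker ∂_k / im ∂_{k+1}, so:

  H_0: rank C_0 − rank ∂_1 = 6 − 5 = 1, and the invariant factors of ∂_1 are all 1, so H_0 ≅ Z.
  H_1: rank ker ∂_1 − rank ∂_2 = (12 − 5) − 7 = 0, and the invariant factors of ∂_2 are all 1, so H_1 ≅ 0.
  H_2: rank ker ∂_2 − rank ∂_3 = (8 − 7) − 0 = 1, and there is no ∂_3, so H_2 ≅ Z.

H_0 = Z,  H_1 = 0,  H_2 = Z.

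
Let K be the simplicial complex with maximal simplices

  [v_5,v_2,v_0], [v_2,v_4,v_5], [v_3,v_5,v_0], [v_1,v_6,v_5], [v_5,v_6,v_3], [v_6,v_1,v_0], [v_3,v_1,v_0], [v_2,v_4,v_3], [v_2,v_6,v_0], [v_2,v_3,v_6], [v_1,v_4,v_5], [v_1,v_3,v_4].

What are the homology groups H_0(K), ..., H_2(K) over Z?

H_0 = Z,  H_1 = Z/2Z,  H_2 = 0.

Take the total order v_0 < v_1 < v_2 < v_3 < v_4 < v_5 < v_6 on the vertex set. Then K (dimension 2) consists of the simplices:

  0-simplices (7): [v_0], [v_1], [v_2], [v_3], [v_4], [v_5], [v_6]
  1-simplices (18): (18 of them)
  2-simplices (12): (12 of them)

Hence C_0 ≅ Z^7, C_1 ≅ Z^18, C_2 ≅ Z^12.

The boundary map ∂_1: C_1 → C_0 sends each edge [p,q] (with p < q) to q − p. For instance
  ∂[v_2,v_6] = [v_6] − [v_2].
As a 7×18 matrix over Z this has rank 6, with invariant factors (1,1,1,1,1,1).

The boundary map ∂_2: C_2 → C_1 acts by ∂[p,q,r] = [q,r] − [p,r] + [p,q]. For instance
  ∂[v_0,v_2,v_6] = [v_2,v_6] − [v_0,v_6] + [v_0,v_2],
  ∂[v_2,v_4,v_5] = [v_4,v_5] − [v_2,v_5] + [v_2,v_4].
The 18×12 boundary matrix has rank 12 and Smith normal form diag(1,1,1,1,1,1,1,1,1,1,1,2).

From H_k ≅ ker(∂_k) / im(∂_{k+1}) we obtain:

  H_0: rank C_0 − rank ∂_1 = 7 − 6 = 1, and the invariant factors of ∂_1 are all 1, so H_0 = Z.
  H_1: rank ker ∂_1 − rank ∂_2 = (18 − 6) − 12 = 0, and ∂_2 has invariant factor 2 > 1, so H_1 = Z/2Z.
  H_2: rank ker ∂_2 − rank ∂_3 = (12 − 12) − 0 = 0, and there is no ∂_3, so H_2 = 0.

(K is a triangulation of the real projective plane RP^2.)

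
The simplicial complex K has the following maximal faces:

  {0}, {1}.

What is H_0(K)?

H_0 ≅ Z^2.

Fix the vertex order 0 < 1 and write every simplex with vertices in increasing order. Then dim K = 0 and the simplices of K are:

  0-simplices (2): [0], [1]

giving chain groups C_0 ≅ Z^2.

From H_k ≅ ker(∂_k) / im(∂_{k+1}) we obtain:

  H_0: rank C_0 − rank ∂_1 = 2 − 0 = 2, and there is no ∂_1, so H_0 = Z^2.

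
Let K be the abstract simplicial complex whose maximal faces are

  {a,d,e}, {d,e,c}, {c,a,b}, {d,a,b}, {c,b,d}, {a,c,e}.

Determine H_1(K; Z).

Take the total order a < b < c < d < e on the vertex set. Then K (dimension 2) consists of the simplices:

  0-simplices (5): a, b, c, d, e
  1-simplices (9): ab, ac, ad, ae, bc, bd, cd, ce, de
  2-simplices (6): abc, abd, ace, ade, bcd, cde

so the chain groups are C_0 ≅ Z^5, C_1 ≅ Z^9, C_2 ≅ Z^6.

∂_1: C_1 → C_0 sends each edge [p,q] (with p < q) to q − p. For instance
  ∂ad = d − a.
The 5×9 boundary matrix has rank 4 and Smith normal form diag(1,1,1,1).

∂_2: C_2 → C_1 maps a triangle to the signed sum of its edges. For instance
  ∂cde = de − ce + cd,
  ∂bcd = cd − bd + bc.
As a 9×6 matrix over Z this has rank 5, with invariant factors (1,1,1,1,1).

Computing H_k = (kernel of ∂_k) / (image of ∂_{k+1}):

  H_1: rank ker ∂_1 − rank ∂_2 = (9 − 4) − 5 = 0, and the invariant factors of ∂_2 are all 1, so H_1 ≅ 0.

H_1 = 0.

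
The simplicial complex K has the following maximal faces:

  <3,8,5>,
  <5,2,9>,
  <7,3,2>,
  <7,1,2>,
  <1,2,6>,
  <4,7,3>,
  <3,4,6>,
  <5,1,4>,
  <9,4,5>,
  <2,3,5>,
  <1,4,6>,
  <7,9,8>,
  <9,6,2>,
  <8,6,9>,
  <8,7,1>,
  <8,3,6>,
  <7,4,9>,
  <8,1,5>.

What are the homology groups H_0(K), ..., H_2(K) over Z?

H_0 = Z,  H_1 = Z^2,  H_2 = Z.

Fix the vertex order 1 < 2 < 3 < 4 < 5 < 6 < 7 < 8 < 9 and write every simplex with vertices in increasing order. Then dim K = 2 and the simplices of K are:

  0-simplices (9): [1], [2], [3], [4], [5], [6], [7], [8], [9]
  1-simplices (27): (27 of them)
  2-simplices (18): [1,2,6], [1,2,7], [1,4,5], [1,4,6], [1,5,8], [1,7,8], [2,3,5], [2,3,7], [2,5,9], [2,6,9], [3,4,6], [3,4,7], [3,5,8], [3,6,8], [4,5,9], [4,7,9], [6,8,9], [7,8,9]

so the chain groups are C_0 ≅ Z^9, C_1 ≅ Z^27, C_2 ≅ Z^18.

∂_1: C_1 → C_0 maps an edge to its endpoints' difference, ∂[p,q] = q − p. For instance
  ∂[4,7] = [7] − [4].
The 9×27 boundary matrix has rank 8 and Smith normal form diag(1,1,1,1,1,1,1,1).

The boundary map ∂_2: C_2 → C_1 maps a triangle to the signed sum of its edges. For instance
  ∂[1,2,7] = [2,7] − [1,7] + [1,2],
  ∂[3,4,6] = [4,6] − [3,6] + [3,4].
As a 27×18 matrix over Z this has rank 17, with invariant factors (1,1,1,1,1,1,1,1,1,1,1,1,1,1,1,1,1).

From H_k ≅ ker(∂_k) / im(∂_{k+1}) we obtain:

  H_0: rank C_0 − rank ∂_1 = 9 − 8 = 1, and the invariant factors of ∂_1 are all 1, so H_0 = Z.
  H_1: rank ker ∂_1 − rank ∂_2 = (27 − 8) − 17 = 2, and the invariant factors of ∂_2 are all 1, so H_1 = Z^2.
  H_2: rank ker ∂_2 − rank ∂_3 = (18 − 17) − 0 = 1, and there is no ∂_3, so H_2 = Z.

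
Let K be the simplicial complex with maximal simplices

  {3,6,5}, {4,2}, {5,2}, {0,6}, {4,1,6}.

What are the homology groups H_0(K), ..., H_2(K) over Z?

H_0 ≅ Z,  H_1 ≅ Z,  H_2 = 0.

Order the vertices as 0 < 1 < 2 < 3 < 4 < 5 < 6. Listing each simplex with vertices in this order, K has dimension 2 with simplices:

  0-simplices (7): [0], [1], [2], [3], [4], [5], [6]
  1-simplices (9): [0,6], [1,4], [1,6], [2,4], [2,5], [3,5], [3,6], [4,6], [5,6]
  2-simplices (2): [1,4,6], [3,5,6]

giving chain groups C_0 ≅ Z^7, C_1 ≅ Z^9, C_2 ≅ Z^2.

Boundary ∂_1: C_1 → C_0 sends each edge [p,q] (with p < q) to q − p.
The 7×9 boundary matrix has rank 6 and Smith normal form diag(1,1,1,1,1,1).

Boundary ∂_2: C_2 → C_1 sends each 2-simplex [p,q,r] to [q,r] − [p,r] + [p,q]. For instance
  ∂[3,5,6] = [5,6] − [3,6] + [3,5],
  ∂[1,4,6] = [4,6] − [1,6] + [1,4].
This gives a 9×2 integer matrix of rank 2; reducing to Smith normal form yields diagonal entries (1,1).

Reading off H_k = ker ∂_k / im ∂_{k+1}:

  H_0: rank C_0 − rank ∂_1 = 7 − 6 = 1, and the invariant factors of ∂_1 are all 1, so H_0 ≅ Z.
  H_1: rank ker ∂_1 − rank ∂_2 = (9 − 6) − 2 = 1, and the invariant factors of ∂_2 are all 1, so H_1 ≅ Z.
  H_2: rank ker ∂_2 − rank ∂_3 = (2 − 2) − 0 = 0, and there is no ∂_3, so H_2 ≅ 0.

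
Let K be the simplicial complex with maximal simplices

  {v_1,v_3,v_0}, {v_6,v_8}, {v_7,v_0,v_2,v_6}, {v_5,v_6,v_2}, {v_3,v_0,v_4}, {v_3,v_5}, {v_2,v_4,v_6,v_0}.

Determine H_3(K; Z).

We work with the vertex ordering v_0 < v_1 < v_2 < v_3 < v_4 < v_5 < v_6 < v_7 < v_8. The simplices of K, each written with vertices in increasing order, are:

  0-simplices (9): [v_0], [v_1], [v_2], [v_3], [v_4], [v_5], [v_6], [v_7], [v_8]
  1-simplices (17): (17 of them)
  2-simplices (10): [v_0,v_1,v_3], [v_0,v_2,v_4], [v_0,v_2,v_6], [v_0,v_2,v_7], [v_0,v_3,v_4], [v_0,v_4,v_6], [v_0,v_6,v_7], [v_2,v_4,v_6], [v_2,v_5,v_6], [v_2,v_6,v_7]
  3-simplices (2): [v_0,v_2,v_4,v_6], [v_0,v_2,v_6,v_7]

so the chain groups are C_0 ≅ Z^9, C_1 ≅ Z^17, C_2 ≅ Z^10, C_3 ≅ Z^2.

Boundary ∂_1: C_1 → C_0 maps an edge to its endpoints' difference, ∂[p,q] = q − p. For instance
  ∂[v_3,v_4] = [v_4] − [v_3].
This gives a 9×17 integer matrix of rank 8; reducing to Smith normal form yields diagonal entries (1,1,1,1,1,1,1,1).

Boundary ∂_2: C_2 → C_1 maps a triangle to the signed sum of its edges. For instance
  ∂[v_0,v_1,v_3] = [v_1,v_3] − [v_0,v_3] + [v_0,v_1],
  ∂[v_0,v_2,v_7] = [v_2,v_7] − [v_0,v_7] + [v_0,v_2].
The resulting 17×10 matrix has rank 8, and its Smith normal form has invariant factors (1,1,1,1,1,1,1,1).

∂_3: C_3 → C_2 sends each 3-simplex σ to the alternating sum Σ_i (−1)^i (σ with its i-th vertex removed). For instance
  ∂[v_0,v_2,v_4,v_6] = [v_2,v_4,v_6] − [v_0,v_4,v_6] + [v_0,v_2,v_6] − [v_0,v_2,v_4],
  ∂[v_0,v_2,v_6,v_7] = [v_2,v_6,v_7] − [v_0,v_6,v_7] + [v_0,v_2,v_7] − [v_0,v_2,v_6].
This gives a 10×2 integer matrix of rank 2; reducing to Smith normal form yields diagonal entries (1,1).

Reading off H_k = ker ∂_k / im ∂_{k+1}:

  H_3: rank ker ∂_3 − rank ∂_4 = (2 − 2) − 0 = 0, and there is no ∂_4, so H_3 = 0.

H_3 = 0.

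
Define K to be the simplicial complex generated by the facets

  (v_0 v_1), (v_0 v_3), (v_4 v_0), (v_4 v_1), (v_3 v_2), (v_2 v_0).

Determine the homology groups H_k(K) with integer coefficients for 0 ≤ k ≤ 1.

Order the vertices as v_0 < v_1 < v_2 < v_3 < v_4. Listing each simplex with vertices in this order, K has dimension 1 with simplices:

  0-simplices (5): [v_0], [v_1], [v_2], [v_3], [v_4]
  1-simplices (6): [v_0,v_1], [v_0,v_2], [v_0,v_3], [v_0,v_4], [v_1,v_4], [v_2,v_3]

so the chain groups are C_0 ≅ Z^5, C_1 ≅ Z^6.

Boundary ∂_1: C_1 → C_0 is given by ∂[p,q] = [q] − [p]. For instance
  ∂[v_1,v_4] = [v_4] − [v_1].
This gives a 5×6 integer matrix of rank 4; reducing to Smith normal form yields diagonal entries (1,1,1,1).

Computing H_k = (kernel of ∂_k) / (image of ∂_{k+1}):

  H_0: rank C_0 − rank ∂_1 = 5 − 4 = 1, and the invariant factors of ∂_1 are all 1, so H_0 = Z.
  H_1: rank ker ∂_1 − rank ∂_2 = (6 − 4) − 0 = 2, and there is no ∂_2, so H_1 = Z^2.

H_0 = Z,  H_1 = Z^2.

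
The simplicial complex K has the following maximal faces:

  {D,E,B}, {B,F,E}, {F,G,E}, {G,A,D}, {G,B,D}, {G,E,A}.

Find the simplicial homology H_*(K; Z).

We work with the vertex ordering A < B < D < E < F < G. The simplices of K, each written with vertices in increasing order, are:

  0-simplices (6): A, B, D, E, F, G
  1-simplices (12): AD, AE, AG, BD, BE, BF, BG, DE, DG, EF, EG, FG
  2-simplices (6): ADG, AEG, BDE, BDG, BEF, EFG

so the chain groups are C_0 ≅ Z^6, C_1 ≅ Z^12, C_2 ≅ Z^6.

Boundary ∂_1: C_1 → C_0 is given by ∂[p,q] = [q] − [p]. For instance
  ∂EG = G − E.
As a 6×12 matrix over Z this has rank 5, with invariant factors (1,1,1,1,1).

Boundary ∂_2: C_2 → C_1 sends each 2-simplex [p,q,r] to [q,r] − [p,r] + [p,q]. For instance
  ∂ADG = DG − AG + AD,
  ∂BDG = DG − BG + BD.
As a 12×6 matrix over Z this has rank 6, with invariant factors (1,1,1,1,1,1).

From H_k ≅ ker(∂_k) / im(∂_{k+1}) we obtain:

  H_0: rank C_0 − rank ∂_1 = 6 − 5 = 1, and the invariant factors of ∂_1 are all 1, so H_0 = Z.
  H_1: rank ker ∂_1 − rank ∂_2 = (12 − 5) − 6 = 1, and the invariant factors of ∂_2 are all 1, so H_1 = Z.
  H_2: rank ker ∂_2 − rank ∂_3 = (6 − 6) − 0 = 0, and there is no ∂_3, so H_2 = 0.

As a check, the Euler characteristic is 6 − 12 + 6 = 0, which agrees with 1 − 1 + 0 = 0.

H_0 ≅ Z,  H_1 ≅ Z,  H_2 = 0.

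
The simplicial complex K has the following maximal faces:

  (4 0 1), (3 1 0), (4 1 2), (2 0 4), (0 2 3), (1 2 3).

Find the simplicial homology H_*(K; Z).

H_0 ≅ Z,  H_1 = 0,  H_2 ≅ Z.

K has 5 vertices, 9 edges, 6 triangles.
rank ∂_0 = 0, rank ∂_1 = 4 ⇒ b_0 = 5 − 0 − 4 = 1; all invariant factors of ∂_1 are 1 so no torsion. So H_0 ≅ Z.
rank ∂_1 = 4, rank ∂_2 = 5 ⇒ b_1 = 9 − 4 − 5 = 0; all invariant factors of ∂_2 are 1 so no torsion. So H_1 ≅ 0.
rank ∂_2 = 5, rank ∂_3 = 0 ⇒ b_2 = 6 − 5 − 0 = 1. So H_2 ≅ Z.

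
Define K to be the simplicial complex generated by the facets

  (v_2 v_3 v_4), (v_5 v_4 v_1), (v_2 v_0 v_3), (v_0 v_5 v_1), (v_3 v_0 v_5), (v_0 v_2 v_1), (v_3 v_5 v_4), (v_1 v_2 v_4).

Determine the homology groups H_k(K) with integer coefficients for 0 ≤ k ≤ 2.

Order the vertices as v_0 < v_1 < v_2 < v_3 < v_4 < v_5. Listing each simplex with vertices in this order, K has dimension 2 with simplices:

  0-simplices (6): [v_0], [v_1], [v_2], [v_3], [v_4], [v_5]
  1-simplices (12): [v_0,v_1], [v_0,v_2], [v_0,v_3], [v_0,v_5], [v_1,v_2], [v_1,v_4], [v_1,v_5], [v_2,v_3], [v_2,v_4], [v_3,v_4], [v_3,v_5], [v_4,v_5]
  2-simplices (8): [v_0,v_1,v_2], [v_0,v_1,v_5], [v_0,v_2,v_3], [v_0,v_3,v_5], [v_1,v_2,v_4], [v_1,v_4,v_5], [v_2,v_3,v_4], [v_3,v_4,v_5]

so the chain groups are C_0 ≅ Z^6, C_1 ≅ Z^12, C_2 ≅ Z^8.

The boundary map ∂_1: C_1 → C_0 maps an edge to its endpoints' difference, ∂[p,q] = q − p.
As a 6×12 matrix over Z this has rank 5, with invariant factors (1,1,1,1,1).

Boundary ∂_2: C_2 → C_1 acts by ∂[p,q,r] = [q,r] − [p,r] + [p,q]. For instance
  ∂[v_1,v_2,v_4] = [v_2,v_4] − [v_1,v_4] + [v_1,v_2],
  ∂[v_0,v_1,v_5] = [v_1,v_5] − [v_0,v_5] + [v_0,v_1].
The resulting 12×8 matrix has rank 7, and its Smith normal form has invariant factors (1,1,1,1,1,1,1).

Reading off H_k = ker ∂_k / im ∂_{k+1}:

  H_0: rank C_0 − rank ∂_1 = 6 − 5 = 1, and the invariant factors of ∂_1 are all 1, so H_0 ≅ Z.
  H_1: rank ker ∂_1 − rank ∂_2 = (12 − 5) − 7 = 0, and the invariant factors of ∂_2 are all 1, so H_1 ≅ 0.
  H_2: rank ker ∂_2 − rank ∂_3 = (8 − 7) − 0 = 1, and there is no ∂_3, so H_2 ≅ Z.

As a check, the Euler characteristic is 6 − 12 + 8 = 2, which agrees with 1 − 0 + 1 = 2.

H_0 ≅ Z,  H_1 = 0,  H_2 ≅ Z.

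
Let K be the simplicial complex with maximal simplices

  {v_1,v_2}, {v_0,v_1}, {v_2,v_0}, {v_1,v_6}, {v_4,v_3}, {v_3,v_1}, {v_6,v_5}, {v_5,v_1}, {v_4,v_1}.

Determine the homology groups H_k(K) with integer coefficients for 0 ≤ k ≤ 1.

Take the total order v_0 < v_1 < v_2 < v_3 < v_4 < v_5 < v_6 on the vertex set. Then K (dimension 1) consists of the simplices:

  0-simplices (7): [v_0], [v_1], [v_2], [v_3], [v_4], [v_5], [v_6]
  1-simplices (9): [v_0,v_1], [v_0,v_2], [v_1,v_2], [v_1,v_3], [v_1,v_4], [v_1,v_5], [v_1,v_6], [v_3,v_4], [v_5,v_6]

so the chain groups are C_0 ≅ Z^7, C_1 ≅ Z^9.

Boundary ∂_1: C_1 → C_0 sends each edge [p,q] (with p < q) to q − p.
As a 7×9 matrix over Z this has rank 6, with invariant factors (1,1,1,1,1,1).

From H_k ≅ ker(∂_k) / im(∂_{k+1}) we obtain:

  H_0: rank C_0 − rank ∂_1 = 7 − 6 = 1, and the invariant factors of ∂_1 are all 1, so H_0 = Z.
  H_1: rank ker ∂_1 − rank ∂_2 = (9 − 6) − 0 = 3, and there is no ∂_2, so H_1 = Z^3.

H_0 = Z,  H_1 = Z^3.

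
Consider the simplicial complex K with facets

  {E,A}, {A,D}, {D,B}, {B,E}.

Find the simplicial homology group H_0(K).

Order the vertices as A < B < D < E. Listing each simplex with vertices in this order, K has dimension 1 with simplices:

  0-simplices (4): A, B, D, E
  1-simplices (4): AD, AE, BD, BE

giving chain groups C_0 ≅ Z^4, C_1 ≅ Z^4.

∂_1: C_1 → C_0 sends each edge [p,q] (with p < q) to q − p. For instance
  ∂BE = E − B.
This gives a 4×4 integer matrix of rank 3; reducing to Smith normal form yields diagonal entries (1,1,1).

From H_k ≅ ker(∂_k) / im(∂_{k+1}) we obtain:

  H_0: rank C_0 − rank ∂_1 = 4 − 3 = 1, and the invariant factors of ∂_1 are all 1, so H_0 = Z.

(K is a triangulation of the circle S^1.)

H_0 = Z.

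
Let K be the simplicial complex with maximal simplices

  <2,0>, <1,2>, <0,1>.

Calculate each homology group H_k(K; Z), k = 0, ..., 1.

We work with the vertex ordering 0 < 1 < 2. The simplices of K, each written with vertices in increasing order, are:

  0-simplices (3): [0], [1], [2]
  1-simplices (3): [0,1], [0,2], [1,2]

so the chain groups are C_0 ≅ Z^3, C_1 ≅ Z^3.

The boundary map ∂_1: C_1 → C_0 sends each edge [p,q] (with p < q) to q − p.
This gives a 3×3 integer matrix of rank 2; reducing to Smith normal form yields diagonal entries (1,1).

Now H_k = ker ∂_k / im ∂_{k+1}, so:

  H_0: rank C_0 − rank ∂_1 = 3 − 2 = 1, and the invariant factors of ∂_1 are all 1, so H_0 = Z.
  H_1: rank ker ∂_1 − rank ∂_2 = (3 − 2) − 0 = 1, and there is no ∂_2, so H_1 = Z.

(K is a triangulation of the circle S^1.)

H_0 = Z,  H_1 = Z.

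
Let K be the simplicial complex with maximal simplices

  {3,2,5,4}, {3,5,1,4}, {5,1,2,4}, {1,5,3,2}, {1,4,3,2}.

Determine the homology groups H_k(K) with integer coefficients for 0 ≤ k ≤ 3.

Fix the vertex order 1 < 2 < 3 < 4 < 5 and write every simplex with vertices in increasing order. Then dim K = 3 and the simplices of K are:

  0-simplices (5): [1], [2], [3], [4], [5]
  1-simplices (10): [1,2], [1,3], [1,4], [1,5], [2,3], [2,4], [2,5], [3,4], [3,5], [4,5]
  2-simplices (10): [1,2,3], [1,2,4], [1,2,5], [1,3,4], [1,3,5], [1,4,5], [2,3,4], [2,3,5], [2,4,5], [3,4,5]
  3-simplices (5): [1,2,3,4], [1,2,3,5], [1,2,4,5], [1,3,4,5], [2,3,4,5]

so the chain groups are C_0 ≅ Z^5, C_1 ≅ Z^10, C_2 ≅ Z^10, C_3 ≅ Z^5.

Boundary ∂_1: C_1 → C_0 is given by ∂[p,q] = [q] − [p].
As a 5×10 matrix over Z this has rank 4, with invariant factors (1,1,1,1).

The boundary map ∂_2: C_2 → C_1 maps a triangle to the signed sum of its edges. For instance
  ∂[2,3,5] = [3,5] − [2,5] + [2,3],
  ∂[3,4,5] = [4,5] − [3,5] + [3,4].
This gives a 10×10 integer matrix of rank 6; reducing to Smith normal form yields diagonal entries (1,1,1,1,1,1).

The boundary map ∂_3: C_3 → C_2 sends each 3-simplex σ to the alternating sum Σ_i (−1)^i (σ with its i-th vertex removed). For instance
  ∂[1,2,3,5] = [2,3,5] − [1,3,5] + [1,2,5] − [1,2,3],
  ∂[2,3,4,5] = [3,4,5] − [2,4,5] + [2,3,5] − [2,3,4].
The resulting 10×5 matrix has rank 4, and its Smith normal form has invariant factors (1,1,1,1).

Reading off H_k = ker ∂_k / im ∂_{k+1}:

  H_0: rank C_0 − rank ∂_1 = 5 − 4 = 1, and the invariant factors of ∂_1 are all 1, so H_0 ≅ Z.
  H_1: rank ker ∂_1 − rank ∂_2 = (10 − 4) − 6 = 0, and the invariant factors of ∂_2 are all 1, so H_1 ≅ 0.
  H_2: rank ker ∂_2 − rank ∂_3 = (10 − 6) − 4 = 0, and the invariant factors of ∂_3 are all 1, so H_2 ≅ 0.
  H_3: rank ker ∂_3 − rank ∂_4 = (5 − 4) − 0 = 1, and there is no ∂_4, so H_3 ≅ Z.

As a check, the Euler characteristic is 5 − 10 + 10 − 5 = 0, which agrees with 1 − 0 + 0 − 1 = 0.

H_0 ≅ Z,  H_1 = 0,  H_2 = 0,  H_3 ≅ Z.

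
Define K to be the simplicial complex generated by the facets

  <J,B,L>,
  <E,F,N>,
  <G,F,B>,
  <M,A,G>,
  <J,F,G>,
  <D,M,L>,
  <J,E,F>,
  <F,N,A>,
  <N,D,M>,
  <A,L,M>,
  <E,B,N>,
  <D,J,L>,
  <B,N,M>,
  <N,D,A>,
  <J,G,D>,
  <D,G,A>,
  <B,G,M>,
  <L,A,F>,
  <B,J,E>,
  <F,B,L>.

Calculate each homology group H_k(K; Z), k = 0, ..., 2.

H_0 = Z,  H_1 = Z ⊕ Z/2Z,  H_2 = 0.

Order the vertices as A < B < D < E < F < G < J < L < M < N. Listing each simplex with vertices in this order, K has dimension 2 with simplices:

  0-simplices (10): A, B, D, E, F, G, J, L, M, N
  1-simplices (30): AD, AF, AG, AL, AM, AN, BE, BF, BG, BJ, BL, BM, BN, DG, DJ, DL, DM, DN, EF, EJ, EN, FG, FJ, FL, FN, GJ, GM, JL, LM, MN
  2-simplices (20): ADG, ADN, AFL, AFN, AGM, ALM, BEJ, BEN, BFG, BFL, BGM, BJL, BMN, DGJ, DJL, DLM, DMN, EFJ, EFN, FGJ

so the chain groups are C_0 ≅ Z^10, C_1 ≅ Z^30, C_2 ≅ Z^20.

The boundary map ∂_1: C_1 → C_0 maps an edge to its endpoints' difference, ∂[p,q] = q − p. For instance
  ∂AM = M − A.
This gives a 10×30 integer matrix of rank 9; reducing to Smith normal form yields diagonal entries (1,1,1,1,1,1,1,1,1).

Boundary ∂_2: C_2 → C_1 acts by ∂[p,q,r] = [q,r] − [p,r] + [p,q]. For instance
  ∂AFN = FN − AN + AF,
  ∂FGJ = GJ − FJ + FG.
This gives a 30×20 integer matrix of rank 20; reducing to Smith normal form yields diagonal entries (1,1,1,1,1,1,1,1,1,1,1,1,1,1,1,1,1,1,1,2).

Reading off H_k = ker ∂_k / im ∂_{k+1}:

  H_0: rank C_0 − rank ∂_1 = 10 − 9 = 1, and the invariant factors of ∂_1 are all 1, so H_0 = Z.
  H_1: rank ker ∂_1 − rank ∂_2 = (30 − 9) − 20 = 1, and ∂_2 has invariant factor 2 > 1, so H_1 = Z ⊕ Z/2Z.
  H_2: rank ker ∂_2 − rank ∂_3 = (20 − 20) − 0 = 0, and there is no ∂_3, so H_2 = 0.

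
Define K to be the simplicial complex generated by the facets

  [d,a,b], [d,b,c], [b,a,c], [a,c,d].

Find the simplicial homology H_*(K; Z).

We work with the vertex ordering a < b < c < d. The simplices of K, each written with vertices in increasing order, are:

  0-simplices (4): a, b, c, d
  1-simplices (6): ab, ac, ad, bc, bd, cd
  2-simplices (4): abc, abd, acd, bcd

so the chain groups are C_0 ≅ Z^4, C_1 ≅ Z^6, C_2 ≅ Z^4.

The boundary map ∂_1: C_1 → C_0 is given by ∂[p,q] = [q] − [p].
As a 4×6 matrix over Z this has rank 3, with invariant factors (1,1,1).

Boundary ∂_2: C_2 → C_1 acts by ∂[p,q,r] = [q,r] − [p,r] + [p,q]. For instance
  ∂abc = bc − ac + ab,
  ∂bcd = cd − bd + bc.
As a 6×4 matrix over Z this has rank 3, with invariant factors (1,1,1).

From H_k ≅ ker(∂_k) / im(∂_{k+1}) we obtain:

  H_0: rank C_0 − rank ∂_1 = 4 − 3 = 1, and the invariant factors of ∂_1 are all 1, so H_0 = Z.
  H_1: rank ker ∂_1 − rank ∂_2 = (6 − 3) − 3 = 0, and the invariant factors of ∂_2 are all 1, so H_1 = 0.
  H_2: rank ker ∂_2 − rank ∂_3 = (4 − 3) − 0 = 1, and there is no ∂_3, so H_2 = Z.

As a check, the Euler characteristic is 4 − 6 + 4 = 2, which agrees with 1 − 0 + 1 = 2.

H_0 ≅ Z,  H_1 = 0,  H_2 ≅ Z.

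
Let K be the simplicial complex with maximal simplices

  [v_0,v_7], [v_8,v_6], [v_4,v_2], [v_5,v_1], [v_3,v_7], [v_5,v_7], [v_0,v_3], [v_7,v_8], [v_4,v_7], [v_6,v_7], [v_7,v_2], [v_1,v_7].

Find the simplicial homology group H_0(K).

H_0 = Z.

We work with the vertex ordering v_0 < v_1 < v_2 < v_3 < v_4 < v_5 < v_6 < v_7 < v_8. The simplices of K, each written with vertices in increasing order, are:

  0-simplices (9): [v_0], [v_1], [v_2], [v_3], [v_4], [v_5], [v_6], [v_7], [v_8]
  1-simplices (12): [v_0,v_3], [v_0,v_7], [v_1,v_5], [v_1,v_7], [v_2,v_4], [v_2,v_7], [v_3,v_7], [v_4,v_7], [v_5,v_7], [v_6,v_7], [v_6,v_8], [v_7,v_8]

Hence C_0 ≅ Z^9, C_1 ≅ Z^12.

The boundary map ∂_1: C_1 → C_0 is given by ∂[p,q] = [q] − [p]. For instance
  ∂[v_4,v_7] = [v_7] − [v_4].
As a 9×12 matrix over Z this has rank 8, with invariant factors (1,1,1,1,1,1,1,1).

From H_k ≅ ker(∂_k) / im(∂_{k+1}) we obtain:

  H_0: rank C_0 − rank ∂_1 = 9 − 8 = 1, and the invariant factors of ∂_1 are all 1, so H_0 ≅ Z.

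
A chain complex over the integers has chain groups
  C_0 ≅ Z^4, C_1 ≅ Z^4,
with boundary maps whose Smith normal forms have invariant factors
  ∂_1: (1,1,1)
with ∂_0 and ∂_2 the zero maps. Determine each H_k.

H_0 = Z,  H_1 = Z.

H_0: b_0 = 4 − 0 − 3 = 1; torsion from ∂_1 factors > 1: none. So H_0 = Z.
H_1: b_1 = 4 − 3 − 0 = 1; torsion from ∂_2 factors > 1: none. So H_1 = Z.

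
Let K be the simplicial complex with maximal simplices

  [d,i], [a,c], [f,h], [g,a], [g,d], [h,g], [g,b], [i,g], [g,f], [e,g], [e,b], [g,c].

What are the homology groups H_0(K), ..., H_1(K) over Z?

Order the vertices as a < b < c < d < e < f < g < h < i. Listing each simplex with vertices in this order, K has dimension 1 with simplices:

  0-simplices (9): a, b, c, d, e, f, g, h, i
  1-simplices (12): ac, ag, be, bg, cg, dg, di, eg, fg, fh, gh, gi

Hence C_0 ≅ Z^9, C_1 ≅ Z^12.

∂_1: C_1 → C_0 maps an edge to its endpoints' difference, ∂[p,q] = q − p. For instance
  ∂fg = g − f.
This gives a 9×12 integer matrix of rank 8; reducing to Smith normal form yields diagonal entries (1,1,1,1,1,1,1,1).

From H_k ≅ ker(∂_k) / im(∂_{k+1}) we obtain:

  H_0: rank C_0 − rank ∂_1 = 9 − 8 = 1, and the invariant factors of ∂_1 are all 1, so H_0 = Z.
  H_1: rank ker ∂_1 − rank ∂_2 = (12 − 8) − 0 = 4, and there is no ∂_2, so H_1 = Z^4.

As a check, the Euler characteristic is 9 − 12 = -3, which agrees with 1 − 4 = -3.

H_0 = Z,  H_1 = Z^4.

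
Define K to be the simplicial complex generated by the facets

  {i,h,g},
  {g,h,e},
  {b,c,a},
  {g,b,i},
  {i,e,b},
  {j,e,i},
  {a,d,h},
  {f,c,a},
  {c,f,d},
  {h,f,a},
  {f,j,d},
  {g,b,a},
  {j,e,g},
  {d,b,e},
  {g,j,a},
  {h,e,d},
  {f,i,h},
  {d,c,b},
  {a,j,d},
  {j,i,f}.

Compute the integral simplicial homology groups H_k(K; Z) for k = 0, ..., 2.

H_0 = Z,  H_1 = Z ⊕ Z/2,  H_2 = 0.

K has 10 vertices, 30 edges, 20 triangles.
rank ∂_0 = 0, rank ∂_1 = 9 ⇒ b_0 = 10 − 0 − 9 = 1; all invariant factors of ∂_1 are 1 so no torsion. So H_0 = Z.
rank ∂_1 = 9, rank ∂_2 = 20 ⇒ b_1 = 30 − 9 − 20 = 1; ∂_2 has invariant factor(s) [2] giving torsion. So H_1 = Z ⊕ Z/2.
rank ∂_2 = 20, rank ∂_3 = 0 ⇒ b_2 = 20 − 20 − 0 = 0. So H_2 = 0.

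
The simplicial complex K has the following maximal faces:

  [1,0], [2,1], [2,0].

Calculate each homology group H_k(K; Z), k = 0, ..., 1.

H_0 = Z,  H_1 = Z.

K has 3 vertices, 3 edges.
rank ∂_0 = 0, rank ∂_1 = 2 ⇒ b_0 = 3 − 0 − 2 = 1; all invariant factors of ∂_1 are 1 so no torsion. So H_0 = Z.
rank ∂_1 = 2, rank ∂_2 = 0 ⇒ b_1 = 3 − 2 − 0 = 1. So H_1 = Z.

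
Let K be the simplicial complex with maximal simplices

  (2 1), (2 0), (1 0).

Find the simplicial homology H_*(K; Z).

H_0 = Z,  H_1 = Z.

K has 3 vertices, 3 edges.
rank ∂_0 = 0, rank ∂_1 = 2 ⇒ b_0 = 3 − 0 − 2 = 1; all invariant factors of ∂_1 are 1 so no torsion. So H_0 = Z.
rank ∂_1 = 2, rank ∂_2 = 0 ⇒ b_1 = 3 − 2 − 0 = 1. So H_1 = Z.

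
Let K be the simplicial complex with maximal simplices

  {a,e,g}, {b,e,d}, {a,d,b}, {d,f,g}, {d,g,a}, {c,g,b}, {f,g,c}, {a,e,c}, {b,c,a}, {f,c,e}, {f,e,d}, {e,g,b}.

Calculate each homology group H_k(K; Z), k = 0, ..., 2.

H_0 ≅ Z,  H_1 ≅ Z/2,  H_2 = 0.

K has 7 vertices, 18 edges, 12 triangles.
rank ∂_0 = 0, rank ∂_1 = 6 ⇒ b_0 = 7 − 0 − 6 = 1; all invariant factors of ∂_1 are 1 so no torsion. So H_0 = Z.
rank ∂_1 = 6, rank ∂_2 = 12 ⇒ b_1 = 18 − 6 − 12 = 0; ∂_2 has invariant factor(s) [2] giving torsion. So H_1 = Z/2.
rank ∂_2 = 12, rank ∂_3 = 0 ⇒ b_2 = 12 − 12 − 0 = 0. So H_2 = 0.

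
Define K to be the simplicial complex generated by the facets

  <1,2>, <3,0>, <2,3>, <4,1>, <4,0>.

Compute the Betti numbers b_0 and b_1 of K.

b_0 = 1, b_1 = 1.

Take the total order 0 < 1 < 2 < 3 < 4 on the vertex set. Then K (dimension 1) consists of the simplices:

  0-simplices (5): [0], [1], [2], [3], [4]
  1-simplices (5): [0,3], [0,4], [1,2], [1,4], [2,3]

so the chain groups are C_0 ≅ Z^5, C_1 ≅ Z^5.

The boundary map ∂_1: C_1 → C_0 maps an edge to its endpoints' difference, ∂[p,q] = q − p.
The resulting 5×5 matrix has rank 4, and its Smith normal form has invariant factors (1,1,1,1).

Now H_k = ker ∂_k / im ∂_{k+1}, so:

  H_0: rank C_0 − rank ∂_1 = 5 − 4 = 1, and the invariant factors of ∂_1 are all 1, so H_0 ≅ Z.
  H_1: rank ker ∂_1 − rank ∂_2 = (5 − 4) − 0 = 1, and there is no ∂_2, so H_1 ≅ Z.

Hence the Betti numbers are b_0 = 1, b_1 = 1.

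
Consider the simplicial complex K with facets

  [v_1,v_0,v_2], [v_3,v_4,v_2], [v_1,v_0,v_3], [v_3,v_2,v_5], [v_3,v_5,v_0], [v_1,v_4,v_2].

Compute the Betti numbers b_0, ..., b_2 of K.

b_0 = 1, b_1 = 1, b_2 = 0.

Fix the vertex order v_0 < v_1 < v_2 < v_3 < v_4 < v_5 and write every simplex with vertices in increasing order. Then dim K = 2 and the simplices of K are:

  0-simplices (6): [v_0], [v_1], [v_2], [v_3], [v_4], [v_5]
  1-simplices (12): [v_0,v_1], [v_0,v_2], [v_0,v_3], [v_0,v_5], [v_1,v_2], [v_1,v_3], [v_1,v_4], [v_2,v_3], [v_2,v_4], [v_2,v_5], [v_3,v_4], [v_3,v_5]
  2-simplices (6): [v_0,v_1,v_2], [v_0,v_1,v_3], [v_0,v_3,v_5], [v_1,v_2,v_4], [v_2,v_3,v_4], [v_2,v_3,v_5]

so the chain groups are C_0 ≅ Z^6, C_1 ≅ Z^12, C_2 ≅ Z^6.

Boundary ∂_1: C_1 → C_0 sends each edge [p,q] (with p < q) to q − p.
As a 6×12 matrix over Z this has rank 5, with invariant factors (1,1,1,1,1).

Boundary ∂_2: C_2 → C_1 maps a triangle to the signed sum of its edges. For instance
  ∂[v_2,v_3,v_4] = [v_3,v_4] − [v_2,v_4] + [v_2,v_3],
  ∂[v_0,v_1,v_3] = [v_1,v_3] − [v_0,v_3] + [v_0,v_1].
The resulting 12×6 matrix has rank 6, and its Smith normal form has invariant factors (1,1,1,1,1,1).

Computing H_k = (kernel of ∂_k) / (image of ∂_{k+1}):

  H_0: rank C_0 − rank ∂_1 = 6 − 5 = 1, and the invariant factors of ∂_1 are all 1, so H_0 = Z.
  H_1: rank ker ∂_1 − rank ∂_2 = (12 − 5) − 6 = 1, and the invariant factors of ∂_2 are all 1, so H_1 = Z.
  H_2: rank ker ∂_2 − rank ∂_3 = (6 − 6) − 0 = 0, and there is no ∂_3, so H_2 = 0.

(K is a triangulation of the cylinder S^1 x I.)

Hence the Betti numbers are b_0 = 1, b_1 = 1, b_2 = 0.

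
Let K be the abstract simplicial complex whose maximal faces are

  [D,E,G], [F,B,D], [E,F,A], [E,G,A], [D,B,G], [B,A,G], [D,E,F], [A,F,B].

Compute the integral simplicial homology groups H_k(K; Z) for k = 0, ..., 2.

H_0 = Z,  H_1 = 0,  H_2 = Z.

We work with the vertex ordering A < B < D < E < F < G. The simplices of K, each written with vertices in increasing order, are:

  0-simplices (6): A, B, D, E, F, G
  1-simplices (12): AB, AE, AF, AG, BD, BF, BG, DE, DF, DG, EF, EG
  2-simplices (8): ABF, ABG, AEF, AEG, BDF, BDG, DEF, DEG

giving chain groups C_0 ≅ Z^6, C_1 ≅ Z^12, C_2 ≅ Z^8.

Boundary ∂_1: C_1 → C_0 is given by ∂[p,q] = [q] − [p]. For instance
  ∂AB = B − A.
As a 6×12 matrix over Z this has rank 5, with invariant factors (1,1,1,1,1).

Boundary ∂_2: C_2 → C_1 acts by ∂[p,q,r] = [q,r] − [p,r] + [p,q]. For instance
  ∂ABF = BF − AF + AB,
  ∂AEF = EF − AF + AE.
The resulting 12×8 matrix has rank 7, and its Smith normal form has invariant factors (1,1,1,1,1,1,1).

Computing H_k = (kernel of ∂_k) / (image of ∂_{k+1}):

  H_0: rank C_0 − rank ∂_1 = 6 − 5 = 1, and the invariant factors of ∂_1 are all 1, so H_0 ≅ Z.
  H_1: rank ker ∂_1 − rank ∂_2 = (12 − 5) − 7 = 0, and the invariant factors of ∂_2 are all 1, so H_1 ≅ 0.
  H_2: rank ker ∂_2 − rank ∂_3 = (8 − 7) − 0 = 1, and there is no ∂_3, so H_2 ≅ Z.

(K is a triangulation of the 2-sphere S^2.)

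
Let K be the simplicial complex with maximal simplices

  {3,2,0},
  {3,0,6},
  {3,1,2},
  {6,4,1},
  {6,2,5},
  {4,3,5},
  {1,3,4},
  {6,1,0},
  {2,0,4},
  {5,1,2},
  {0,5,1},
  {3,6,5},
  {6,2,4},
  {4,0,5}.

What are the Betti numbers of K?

b_0 = 1, b_1 = 2, b_2 = 1.

Take the total order 0 < 1 < 2 < 3 < 4 < 5 < 6 on the vertex set. Then K (dimension 2) consists of the simplices:

  0-simplices (7): [0], [1], [2], [3], [4], [5], [6]
  1-simplices (21): [0,1], [0,2], [0,3], [0,4], [0,5], [0,6], [1,2], [1,3], [1,4], [1,5], [1,6], [2,3], [2,4], [2,5], [2,6], [3,4], [3,5], [3,6], [4,5], [4,6], [5,6]
  2-simplices (14): [0,1,5], [0,1,6], [0,2,3], [0,2,4], [0,3,6], [0,4,5], [1,2,3], [1,2,5], [1,3,4], [1,4,6], [2,4,6], [2,5,6], [3,4,5], [3,5,6]

giving chain groups C_0 ≅ Z^7, C_1 ≅ Z^21, C_2 ≅ Z^14.

Boundary ∂_1: C_1 → C_0 sends each edge [p,q] (with p < q) to q − p.
This gives a 7×21 integer matrix of rank 6; reducing to Smith normal form yields diagonal entries (1,1,1,1,1,1).

Boundary ∂_2: C_2 → C_1 acts by ∂[p,q,r] = [q,r] − [p,r] + [p,q]. For instance
  ∂[0,2,3] = [2,3] − [0,3] + [0,2],
  ∂[2,5,6] = [5,6] − [2,6] + [2,5].
The resulting 21×14 matrix has rank 13, and its Smith normal form has invariant factors (1,1,1,1,1,1,1,1,1,1,1,1,1).

Computing H_k = (kernel of ∂_k) / (image of ∂_{k+1}):

  H_0: rank C_0 − rank ∂_1 = 7 − 6 = 1, and the invariant factors of ∂_1 are all 1, so H_0 ≅ Z.
  H_1: rank ker ∂_1 − rank ∂_2 = (21 − 6) − 13 = 2, and the invariant factors of ∂_2 are all 1, so H_1 ≅ Z^2.
  H_2: rank ker ∂_2 − rank ∂_3 = (14 − 13) − 0 = 1, and there is no ∂_3, so H_2 ≅ Z.

(K is a triangulation of the torus T^2.)

Hence the Betti numbers are b_0 = 1, b_1 = 2, b_2 = 1.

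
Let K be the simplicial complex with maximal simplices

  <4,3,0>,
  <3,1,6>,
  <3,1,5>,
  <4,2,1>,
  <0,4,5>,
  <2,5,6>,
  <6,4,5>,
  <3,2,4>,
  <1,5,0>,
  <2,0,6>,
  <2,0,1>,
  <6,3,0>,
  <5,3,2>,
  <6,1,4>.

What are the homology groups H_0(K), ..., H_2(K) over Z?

Order the vertices as 0 < 1 < 2 < 3 < 4 < 5 < 6. Listing each simplex with vertices in this order, K has dimension 2 with simplices:

  0-simplices (7): [0], [1], [2], [3], [4], [5], [6]
  1-simplices (21): [0,1], [0,2], [0,3], [0,4], [0,5], [0,6], [1,2], [1,3], [1,4], [1,5], [1,6], [2,3], [2,4], [2,5], [2,6], [3,4], [3,5], [3,6], [4,5], [4,6], [5,6]
  2-simplices (14): [0,1,2], [0,1,5], [0,2,6], [0,3,4], [0,3,6], [0,4,5], [1,2,4], [1,3,5], [1,3,6], [1,4,6], [2,3,4], [2,3,5], [2,5,6], [4,5,6]

so the chain groups are C_0 ≅ Z^7, C_1 ≅ Z^21, C_2 ≅ Z^14.

Boundary ∂_1: C_1 → C_0 sends each edge [p,q] (with p < q) to q − p. For instance
  ∂[2,4] = [4] − [2].
This gives a 7×21 integer matrix of rank 6; reducing to Smith normal form yields diagonal entries (1,1,1,1,1,1).

∂_2: C_2 → C_1 sends each 2-simplex [p,q,r] to [q,r] − [p,r] + [p,q]. For instance
  ∂[2,3,5] = [3,5] − [2,5] + [2,3],
  ∂[1,3,5] = [3,5] − [1,5] + [1,3].
The resulting 21×14 matrix has rank 13, and its Smith normal form has invariant factors (1,1,1,1,1,1,1,1,1,1,1,1,1).

Now H_k = ker ∂_k / im ∂_{k+1}, so:

  H_0: rank C_0 − rank ∂_1 = 7 − 6 = 1, and the invariant factors of ∂_1 are all 1, so H_0 = Z.
  H_1: rank ker ∂_1 − rank ∂_2 = (21 − 6) − 13 = 2, and the invariant factors of ∂_2 are all 1, so H_1 = Z^2.
  H_2: rank ker ∂_2 − rank ∂_3 = (14 − 13) − 0 = 1, and there is no ∂_3, so H_2 = Z.

(K is a triangulation of the torus T^2.)

H_0 ≅ Z,  H_1 ≅ Z^2,  H_2 ≅ Z.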